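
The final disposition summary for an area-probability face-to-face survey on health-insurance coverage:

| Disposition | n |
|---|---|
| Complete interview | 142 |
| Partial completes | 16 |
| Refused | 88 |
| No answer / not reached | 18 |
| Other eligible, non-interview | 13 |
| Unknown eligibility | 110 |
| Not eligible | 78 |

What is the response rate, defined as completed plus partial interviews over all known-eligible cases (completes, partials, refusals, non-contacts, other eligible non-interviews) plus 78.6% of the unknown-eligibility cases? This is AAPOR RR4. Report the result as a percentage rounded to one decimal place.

43.5%

Num: 142 + 16 = 158
Eligible (known): 142 + 16 + 88 + 18 + 13 = 277
e × U: 0.7860 × 110 = 86.46
Denominator: 277 + 86.46 = 363.46
RR4 = 158 / 363.46 = 0.4347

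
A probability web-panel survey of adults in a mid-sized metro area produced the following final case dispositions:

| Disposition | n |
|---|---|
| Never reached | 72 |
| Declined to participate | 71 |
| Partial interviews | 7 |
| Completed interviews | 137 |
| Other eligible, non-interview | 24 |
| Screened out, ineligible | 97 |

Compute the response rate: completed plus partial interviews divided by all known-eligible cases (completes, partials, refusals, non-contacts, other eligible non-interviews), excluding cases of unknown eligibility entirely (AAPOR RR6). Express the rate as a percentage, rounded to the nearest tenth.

Num: 137 + 7 = 144
Base: 137 + 7 + 71 + 72 + 24 = 311
RR6 = 144 / 311 = 0.4630

46.3%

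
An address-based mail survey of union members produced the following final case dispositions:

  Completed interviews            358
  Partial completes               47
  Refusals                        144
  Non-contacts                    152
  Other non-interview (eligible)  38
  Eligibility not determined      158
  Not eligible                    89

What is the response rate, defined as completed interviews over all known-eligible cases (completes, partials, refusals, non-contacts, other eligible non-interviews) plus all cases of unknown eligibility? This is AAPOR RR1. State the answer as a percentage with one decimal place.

Top = 358
Denominator = 358 + 47 + 144 + 152 + 38 + 158 = 897
RR1 = 358 / 897 = 0.3991

39.9%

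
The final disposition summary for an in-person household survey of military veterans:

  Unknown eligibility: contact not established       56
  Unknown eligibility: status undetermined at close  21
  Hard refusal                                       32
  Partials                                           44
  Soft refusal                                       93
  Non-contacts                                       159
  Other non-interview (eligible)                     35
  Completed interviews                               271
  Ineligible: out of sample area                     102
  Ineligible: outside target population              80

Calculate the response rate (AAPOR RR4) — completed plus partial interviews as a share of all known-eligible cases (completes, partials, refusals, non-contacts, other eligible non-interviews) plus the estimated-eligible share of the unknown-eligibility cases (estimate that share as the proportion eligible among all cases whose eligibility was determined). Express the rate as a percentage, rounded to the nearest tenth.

45.4%

Refusals = 32 + 93 = 125
Eligibility not determined = 56 + 21 = 77
Ineligible = 80 + 102 = 182
Top: 271 + 44 = 315
Known eligible: 271 + 44 + 125 + 159 + 35 = 634
e = 634 / (634 + 182) = 634 / 816 = 0.7770
Eligible share of unknowns: 0.7770 × 77 = 59.83
Base: 634 + 59.83 = 693.83
RR4 = 315 / 693.83 = 0.4540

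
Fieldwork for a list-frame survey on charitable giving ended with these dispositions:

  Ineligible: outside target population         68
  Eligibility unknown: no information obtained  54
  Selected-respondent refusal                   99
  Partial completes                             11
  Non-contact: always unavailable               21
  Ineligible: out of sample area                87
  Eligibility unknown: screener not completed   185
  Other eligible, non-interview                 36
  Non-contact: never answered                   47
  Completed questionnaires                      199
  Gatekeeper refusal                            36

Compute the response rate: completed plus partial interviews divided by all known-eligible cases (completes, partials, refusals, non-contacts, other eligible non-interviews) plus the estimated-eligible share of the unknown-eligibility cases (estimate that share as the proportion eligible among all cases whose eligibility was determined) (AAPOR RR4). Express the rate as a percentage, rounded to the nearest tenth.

33.5%

Refusal or break-off = 36 + 99 = 135
Non-contacts = 47 + 21 = 68
Unknown if eligible = 185 + 54 = 239
Out of scope = 68 + 87 = 155
Numerator → 199 + 11 = 210
Known eligible → 199 + 11 + 135 + 68 + 36 = 449
e = 449 / (449 + 155) = 449 / 604 = 0.7434
Eligible share of unknowns → 0.7434 × 239 = 177.67
Denom → 449 + 177.67 = 626.67
RR4 = 210 / 626.67 = 0.3351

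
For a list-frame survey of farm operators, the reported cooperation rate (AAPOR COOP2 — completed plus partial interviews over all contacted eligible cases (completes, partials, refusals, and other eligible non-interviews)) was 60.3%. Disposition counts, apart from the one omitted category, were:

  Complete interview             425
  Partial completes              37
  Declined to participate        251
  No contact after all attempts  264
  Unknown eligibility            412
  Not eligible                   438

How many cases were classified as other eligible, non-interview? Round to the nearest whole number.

Num: 425 + 37 = 462
COOP2 = 462 / D = 0.603
D = 462 / 0.603 = 766.2
Rest of base = 713
other eligible, non-interview = 766.2 − 713 ≈ 53

53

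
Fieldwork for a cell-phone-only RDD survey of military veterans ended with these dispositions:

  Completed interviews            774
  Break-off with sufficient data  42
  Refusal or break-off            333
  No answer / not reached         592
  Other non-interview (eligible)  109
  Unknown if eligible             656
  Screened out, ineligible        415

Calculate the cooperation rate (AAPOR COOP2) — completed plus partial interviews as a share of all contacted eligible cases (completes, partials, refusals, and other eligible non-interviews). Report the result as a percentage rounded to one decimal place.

64.9%

Top → 774 + 42 = 816
Denominator → 774 + 42 + 333 + 109 = 1258
COOP2 = 816 / 1258 = 0.6486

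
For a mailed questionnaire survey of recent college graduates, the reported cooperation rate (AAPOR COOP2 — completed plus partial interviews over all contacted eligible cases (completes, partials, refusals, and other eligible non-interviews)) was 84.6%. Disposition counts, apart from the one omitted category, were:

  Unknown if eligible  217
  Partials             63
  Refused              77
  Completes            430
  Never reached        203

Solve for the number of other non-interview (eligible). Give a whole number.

Top → 430 + 63 = 493
COOP2 = 493 / D = 0.846
D = 493 / 0.846 = 582.7
Remaining denominator categories sum to 570
other non-interview (eligible) = 582.7 − 570 ≈ 13

13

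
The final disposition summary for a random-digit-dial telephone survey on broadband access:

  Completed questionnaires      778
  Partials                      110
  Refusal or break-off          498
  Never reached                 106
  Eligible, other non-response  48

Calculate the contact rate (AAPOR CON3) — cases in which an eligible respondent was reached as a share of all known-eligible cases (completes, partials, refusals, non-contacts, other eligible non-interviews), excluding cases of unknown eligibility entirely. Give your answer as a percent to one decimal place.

93.1%

Top: 778 + 110 + 498 + 48 = 1434
Denom: 778 + 110 + 498 + 106 + 48 = 1540
CON3 = 1434 / 1540 = 0.9312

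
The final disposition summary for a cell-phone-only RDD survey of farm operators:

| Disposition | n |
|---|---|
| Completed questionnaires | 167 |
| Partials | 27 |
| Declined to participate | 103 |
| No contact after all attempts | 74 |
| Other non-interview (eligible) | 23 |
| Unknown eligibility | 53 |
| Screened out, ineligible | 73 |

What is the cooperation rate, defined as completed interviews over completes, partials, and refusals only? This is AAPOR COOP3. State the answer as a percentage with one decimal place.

56.2%

Num → 167
Denom → 167 + 27 + 103 = 297
COOP3 = 167 / 297 = 0.5623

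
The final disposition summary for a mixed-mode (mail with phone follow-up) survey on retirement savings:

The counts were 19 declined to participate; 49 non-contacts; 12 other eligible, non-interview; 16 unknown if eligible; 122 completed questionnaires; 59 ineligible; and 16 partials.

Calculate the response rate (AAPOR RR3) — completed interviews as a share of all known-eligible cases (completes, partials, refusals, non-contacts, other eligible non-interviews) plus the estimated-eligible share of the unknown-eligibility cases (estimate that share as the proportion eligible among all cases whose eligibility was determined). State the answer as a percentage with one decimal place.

Num = 122
Eligible (known) = 122 + 16 + 19 + 49 + 12 = 218
e = 218 / (218 + 59) = 218 / 277 = 0.7870
Estimated eligible among unknowns = 0.7870 × 16 = 12.59
Base = 218 + 12.59 = 230.59
RR3 = 122 / 230.59 = 0.5291

52.9%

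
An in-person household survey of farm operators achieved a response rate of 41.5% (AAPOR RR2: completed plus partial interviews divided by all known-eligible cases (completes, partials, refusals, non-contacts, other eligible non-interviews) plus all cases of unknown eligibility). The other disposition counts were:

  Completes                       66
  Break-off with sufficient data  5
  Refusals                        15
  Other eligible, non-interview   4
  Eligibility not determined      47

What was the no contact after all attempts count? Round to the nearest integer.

Num = 66 + 5 = 71
RR2 = 71 / D = 0.415
D = 71 / 0.415 = 171.1
Other denominator terms total 137
no contact after all attempts = 171.1 − 137 ≈ 34

34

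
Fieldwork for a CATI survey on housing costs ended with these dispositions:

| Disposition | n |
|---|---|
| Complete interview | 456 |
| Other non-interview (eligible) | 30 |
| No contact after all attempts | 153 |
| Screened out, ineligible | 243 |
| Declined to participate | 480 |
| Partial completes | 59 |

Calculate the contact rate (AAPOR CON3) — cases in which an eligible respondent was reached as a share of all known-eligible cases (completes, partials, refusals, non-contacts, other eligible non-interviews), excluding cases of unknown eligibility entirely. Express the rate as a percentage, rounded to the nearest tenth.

Numerator: 456 + 59 + 480 + 30 = 1025
Base: 456 + 59 + 480 + 153 + 30 = 1178
CON3 = 1025 / 1178 = 0.8701

87.0%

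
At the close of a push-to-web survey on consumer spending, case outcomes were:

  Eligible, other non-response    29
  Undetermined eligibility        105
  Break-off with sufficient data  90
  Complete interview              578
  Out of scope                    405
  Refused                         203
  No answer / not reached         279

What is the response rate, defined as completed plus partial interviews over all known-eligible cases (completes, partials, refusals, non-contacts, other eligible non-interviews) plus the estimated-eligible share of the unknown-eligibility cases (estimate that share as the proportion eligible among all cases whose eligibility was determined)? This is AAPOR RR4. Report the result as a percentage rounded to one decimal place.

Top: 578 + 90 = 668
Known eligible: 578 + 90 + 203 + 279 + 29 = 1179
e = 1179 / (1179 + 405) = 1179 / 1584 = 0.7443
Eligible share of unknowns: 0.7443 × 105 = 78.15
Denom: 1179 + 78.15 = 1257.15
RR4 = 668 / 1257.15 = 0.5314

53.1%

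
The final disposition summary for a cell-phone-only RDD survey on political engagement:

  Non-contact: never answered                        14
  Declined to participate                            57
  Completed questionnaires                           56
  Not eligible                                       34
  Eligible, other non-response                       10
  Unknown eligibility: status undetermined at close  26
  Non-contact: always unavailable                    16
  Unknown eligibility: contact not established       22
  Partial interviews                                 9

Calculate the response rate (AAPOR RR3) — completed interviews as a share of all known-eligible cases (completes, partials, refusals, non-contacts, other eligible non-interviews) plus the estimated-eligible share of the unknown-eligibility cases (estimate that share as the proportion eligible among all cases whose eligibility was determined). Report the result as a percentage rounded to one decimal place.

No contact after all attempts = 14 + 16 = 30
Unknown eligibility = 22 + 26 = 48
Num = 56
Determined eligible = 56 + 9 + 57 + 30 + 10 = 162
e = 162 / (162 + 34) = 162 / 196 = 0.8265
e × U = 0.8265 × 48 = 39.67
Base = 162 + 39.67 = 201.67
RR3 = 56 / 201.67 = 0.2777

27.8%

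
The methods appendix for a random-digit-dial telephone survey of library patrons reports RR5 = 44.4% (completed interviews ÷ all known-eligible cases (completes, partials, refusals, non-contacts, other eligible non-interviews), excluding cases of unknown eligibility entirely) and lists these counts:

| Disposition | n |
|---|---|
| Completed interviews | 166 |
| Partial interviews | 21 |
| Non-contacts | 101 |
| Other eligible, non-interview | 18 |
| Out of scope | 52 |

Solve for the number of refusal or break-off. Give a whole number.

68

RR5 = 166 / D = 0.444
D = 166 / 0.444 = 373.9
Remaining denominator categories sum to 306
refusal or break-off = 373.9 − 306 ≈ 68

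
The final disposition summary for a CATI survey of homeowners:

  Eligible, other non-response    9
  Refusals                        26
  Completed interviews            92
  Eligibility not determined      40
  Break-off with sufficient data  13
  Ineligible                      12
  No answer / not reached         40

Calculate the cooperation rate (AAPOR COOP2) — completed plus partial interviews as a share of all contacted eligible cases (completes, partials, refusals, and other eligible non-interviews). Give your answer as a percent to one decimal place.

75.0%

Top: 92 + 13 = 105
Denom: 92 + 13 + 26 + 9 = 140
COOP2 = 105 / 140 = 0.7500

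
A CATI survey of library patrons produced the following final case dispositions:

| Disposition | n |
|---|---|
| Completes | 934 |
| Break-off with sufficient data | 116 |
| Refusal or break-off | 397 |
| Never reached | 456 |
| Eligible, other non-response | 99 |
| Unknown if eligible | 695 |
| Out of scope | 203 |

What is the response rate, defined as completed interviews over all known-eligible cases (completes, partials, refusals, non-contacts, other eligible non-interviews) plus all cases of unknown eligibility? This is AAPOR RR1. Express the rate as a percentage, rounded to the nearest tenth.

Top → 934
Denominator → 934 + 116 + 397 + 456 + 99 + 695 = 2697
RR1 = 934 / 2697 = 0.3463

34.6%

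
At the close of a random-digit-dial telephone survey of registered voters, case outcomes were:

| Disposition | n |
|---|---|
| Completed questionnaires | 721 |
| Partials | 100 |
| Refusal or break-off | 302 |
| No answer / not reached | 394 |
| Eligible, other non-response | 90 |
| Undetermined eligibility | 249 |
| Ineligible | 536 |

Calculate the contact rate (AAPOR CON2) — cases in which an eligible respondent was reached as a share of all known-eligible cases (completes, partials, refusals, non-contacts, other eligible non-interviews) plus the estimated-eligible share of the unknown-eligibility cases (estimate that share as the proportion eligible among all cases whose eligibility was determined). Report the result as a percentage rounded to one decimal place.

Numerator: 721 + 100 + 302 + 90 = 1213
Determined eligible: 721 + 100 + 302 + 394 + 90 = 1607
e = 1607 / (1607 + 536) = 1607 / 2143 = 0.7499
Estimated eligible among unknowns: 0.7499 × 249 = 186.73
Denominator: 1607 + 186.73 = 1793.73
CON2 = 1213 / 1793.73 = 0.6762

67.6%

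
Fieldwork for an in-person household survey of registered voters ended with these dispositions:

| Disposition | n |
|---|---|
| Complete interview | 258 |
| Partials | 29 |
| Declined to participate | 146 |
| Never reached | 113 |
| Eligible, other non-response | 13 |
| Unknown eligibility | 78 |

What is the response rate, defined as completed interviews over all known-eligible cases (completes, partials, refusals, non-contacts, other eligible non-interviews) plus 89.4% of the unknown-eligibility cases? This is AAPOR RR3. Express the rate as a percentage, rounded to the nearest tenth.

Top: 258
Determined eligible: 258 + 29 + 146 + 113 + 13 = 559
Estimated eligible among unknowns: 0.8940 × 78 = 69.73
Denom: 559 + 69.73 = 628.73
RR3 = 258 / 628.73 = 0.4104

41.0%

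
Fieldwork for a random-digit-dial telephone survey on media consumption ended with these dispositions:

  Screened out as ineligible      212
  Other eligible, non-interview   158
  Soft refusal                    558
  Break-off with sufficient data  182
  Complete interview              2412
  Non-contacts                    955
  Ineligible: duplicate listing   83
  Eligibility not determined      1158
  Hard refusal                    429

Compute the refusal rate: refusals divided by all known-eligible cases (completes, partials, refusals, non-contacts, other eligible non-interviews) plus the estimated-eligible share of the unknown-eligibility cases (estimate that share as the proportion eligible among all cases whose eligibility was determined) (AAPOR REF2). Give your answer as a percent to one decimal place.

Refusal or break-off = 429 + 558 = 987
Not eligible = 212 + 83 = 295
Num = 987
Known eligible = 2412 + 182 + 987 + 955 + 158 = 4694
e = 4694 / (4694 + 295) = 4694 / 4989 = 0.9409
Eligible share of unknowns = 0.9409 × 1158 = 1089.56
Base = 4694 + 1089.56 = 5783.56
REF2 = 987 / 5783.56 = 0.1707

17.1%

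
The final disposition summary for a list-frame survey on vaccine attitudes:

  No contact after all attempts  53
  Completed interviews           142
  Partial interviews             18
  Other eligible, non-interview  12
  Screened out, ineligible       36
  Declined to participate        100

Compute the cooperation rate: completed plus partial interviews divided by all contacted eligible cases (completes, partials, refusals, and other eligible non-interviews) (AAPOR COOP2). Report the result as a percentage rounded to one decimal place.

58.8%

Top = 142 + 18 = 160
Denominator = 142 + 18 + 100 + 12 = 272
COOP2 = 160 / 272 = 0.5882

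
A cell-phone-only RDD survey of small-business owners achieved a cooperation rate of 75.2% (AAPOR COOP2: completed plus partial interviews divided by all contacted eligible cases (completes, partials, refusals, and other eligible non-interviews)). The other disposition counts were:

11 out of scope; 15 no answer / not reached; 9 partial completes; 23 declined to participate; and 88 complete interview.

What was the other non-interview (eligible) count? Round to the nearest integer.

9

Numerator = 88 + 9 = 97
COOP2 = 97 / D = 0.752
D = 97 / 0.752 = 129.0
Remaining denominator categories sum to 120
other non-interview (eligible) = 129.0 − 120 ≈ 9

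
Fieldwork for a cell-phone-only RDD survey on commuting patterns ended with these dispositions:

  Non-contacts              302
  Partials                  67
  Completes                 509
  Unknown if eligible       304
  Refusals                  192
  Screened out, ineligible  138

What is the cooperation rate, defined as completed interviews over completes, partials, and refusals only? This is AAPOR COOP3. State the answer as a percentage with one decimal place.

Num: 509
Denominator: 509 + 67 + 192 = 768
COOP3 = 509 / 768 = 0.6628

66.3%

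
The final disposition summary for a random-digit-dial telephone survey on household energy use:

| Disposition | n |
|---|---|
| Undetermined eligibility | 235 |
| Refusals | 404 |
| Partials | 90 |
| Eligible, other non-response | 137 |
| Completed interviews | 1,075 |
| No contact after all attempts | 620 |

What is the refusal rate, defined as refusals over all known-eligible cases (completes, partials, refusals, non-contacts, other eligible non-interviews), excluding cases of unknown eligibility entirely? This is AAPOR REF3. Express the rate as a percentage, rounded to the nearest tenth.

17.4%

Num → 404
Denominator → 1075 + 90 + 404 + 620 + 137 = 2326
REF3 = 404 / 2326 = 0.1737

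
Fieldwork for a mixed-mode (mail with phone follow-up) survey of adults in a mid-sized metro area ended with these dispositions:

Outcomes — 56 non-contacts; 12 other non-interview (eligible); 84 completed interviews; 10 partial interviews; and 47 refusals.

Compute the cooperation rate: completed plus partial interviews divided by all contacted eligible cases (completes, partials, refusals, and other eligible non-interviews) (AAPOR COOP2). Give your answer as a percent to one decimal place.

Num = 84 + 10 = 94
Denom = 84 + 10 + 47 + 12 = 153
COOP2 = 94 / 153 = 0.6144

61.4%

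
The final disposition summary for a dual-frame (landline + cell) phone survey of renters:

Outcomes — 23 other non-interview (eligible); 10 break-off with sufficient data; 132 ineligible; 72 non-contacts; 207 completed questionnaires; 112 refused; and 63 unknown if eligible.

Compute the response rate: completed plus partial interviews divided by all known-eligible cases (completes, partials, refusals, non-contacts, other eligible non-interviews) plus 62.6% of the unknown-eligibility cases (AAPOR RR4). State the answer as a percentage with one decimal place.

Num: 207 + 10 = 217
Known eligible: 207 + 10 + 112 + 72 + 23 = 424
Estimated eligible among unknowns: 0.6260 × 63 = 39.44
Denominator: 424 + 39.44 = 463.44
RR4 = 217 / 463.44 = 0.4682

46.8%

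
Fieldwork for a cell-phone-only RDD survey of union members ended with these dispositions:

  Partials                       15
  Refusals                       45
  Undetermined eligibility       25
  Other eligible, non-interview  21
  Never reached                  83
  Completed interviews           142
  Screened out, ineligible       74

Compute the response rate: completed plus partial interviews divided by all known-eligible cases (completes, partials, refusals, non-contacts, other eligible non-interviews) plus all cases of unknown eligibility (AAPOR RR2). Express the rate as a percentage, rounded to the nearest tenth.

47.4%

Top → 142 + 15 = 157
Denom → 142 + 15 + 45 + 83 + 21 + 25 = 331
RR2 = 157 / 331 = 0.4743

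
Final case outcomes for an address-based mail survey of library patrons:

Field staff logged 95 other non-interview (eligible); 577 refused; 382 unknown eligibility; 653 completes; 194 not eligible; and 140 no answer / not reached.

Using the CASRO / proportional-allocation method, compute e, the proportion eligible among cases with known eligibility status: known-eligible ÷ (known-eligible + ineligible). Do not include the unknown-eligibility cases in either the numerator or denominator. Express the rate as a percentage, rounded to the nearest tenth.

88.3%

Known eligible = 653 + 577 + 140 + 95 = 1465
e = 1465 / (1465 + 194) = 1465 / 1659 = 0.8831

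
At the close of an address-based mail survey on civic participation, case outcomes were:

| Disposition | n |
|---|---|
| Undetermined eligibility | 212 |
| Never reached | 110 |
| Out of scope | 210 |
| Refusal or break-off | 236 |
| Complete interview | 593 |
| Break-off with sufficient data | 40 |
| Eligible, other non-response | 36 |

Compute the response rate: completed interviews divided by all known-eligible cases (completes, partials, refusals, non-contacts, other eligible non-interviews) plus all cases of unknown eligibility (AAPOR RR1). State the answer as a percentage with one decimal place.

48.3%

Num: 593
Base: 593 + 40 + 236 + 110 + 36 + 212 = 1227
RR1 = 593 / 1227 = 0.4833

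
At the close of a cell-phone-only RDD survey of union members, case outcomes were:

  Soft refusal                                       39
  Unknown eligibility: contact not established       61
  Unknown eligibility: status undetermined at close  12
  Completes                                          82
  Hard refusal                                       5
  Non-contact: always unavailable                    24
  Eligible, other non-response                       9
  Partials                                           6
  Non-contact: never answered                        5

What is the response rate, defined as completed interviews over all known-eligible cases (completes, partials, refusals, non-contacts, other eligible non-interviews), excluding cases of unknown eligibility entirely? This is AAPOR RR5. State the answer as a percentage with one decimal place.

Declined to participate = 5 + 39 = 44
Non-contacts = 5 + 24 = 29
Undetermined eligibility = 61 + 12 = 73
Num = 82
Base = 82 + 6 + 44 + 29 + 9 = 170
RR5 = 82 / 170 = 0.4824

48.2%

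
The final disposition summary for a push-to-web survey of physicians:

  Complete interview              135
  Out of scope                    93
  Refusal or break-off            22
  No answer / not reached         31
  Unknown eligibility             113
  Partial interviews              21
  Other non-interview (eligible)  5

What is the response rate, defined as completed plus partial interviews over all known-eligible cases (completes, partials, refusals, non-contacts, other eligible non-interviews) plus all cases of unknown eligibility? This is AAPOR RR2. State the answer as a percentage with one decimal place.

47.7%

Numerator → 135 + 21 = 156
Denom → 135 + 21 + 22 + 31 + 5 + 113 = 327
RR2 = 156 / 327 = 0.4771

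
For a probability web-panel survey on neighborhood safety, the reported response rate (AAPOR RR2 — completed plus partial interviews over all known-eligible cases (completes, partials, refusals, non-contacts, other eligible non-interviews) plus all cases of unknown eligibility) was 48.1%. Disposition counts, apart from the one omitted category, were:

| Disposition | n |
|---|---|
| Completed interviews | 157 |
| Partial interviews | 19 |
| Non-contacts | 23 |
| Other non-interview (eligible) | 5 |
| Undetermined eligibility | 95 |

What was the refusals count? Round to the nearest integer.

67

Numerator: 157 + 19 = 176
RR2 = 176 / D = 0.481
D = 176 / 0.481 = 365.9
Other denominator terms total 299
refusals = 365.9 − 299 ≈ 67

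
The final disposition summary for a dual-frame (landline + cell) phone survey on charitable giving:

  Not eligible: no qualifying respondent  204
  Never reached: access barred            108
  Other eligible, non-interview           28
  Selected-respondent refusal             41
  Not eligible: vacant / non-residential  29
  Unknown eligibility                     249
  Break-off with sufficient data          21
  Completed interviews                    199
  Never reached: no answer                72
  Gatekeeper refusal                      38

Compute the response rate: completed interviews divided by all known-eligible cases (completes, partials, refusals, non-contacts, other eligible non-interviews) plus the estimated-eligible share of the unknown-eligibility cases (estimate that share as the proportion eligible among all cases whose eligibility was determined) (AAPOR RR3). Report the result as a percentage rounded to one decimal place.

Refusals = 38 + 41 = 79
Never reached = 72 + 108 = 180
Not eligible = 204 + 29 = 233
Numerator: 199
Known eligible: 199 + 21 + 79 + 180 + 28 = 507
e = 507 / (507 + 233) = 507 / 740 = 0.6851
Estimated eligible among unknowns: 0.6851 × 249 = 170.59
Denom: 507 + 170.59 = 677.59
RR3 = 199 / 677.59 = 0.2937

29.4%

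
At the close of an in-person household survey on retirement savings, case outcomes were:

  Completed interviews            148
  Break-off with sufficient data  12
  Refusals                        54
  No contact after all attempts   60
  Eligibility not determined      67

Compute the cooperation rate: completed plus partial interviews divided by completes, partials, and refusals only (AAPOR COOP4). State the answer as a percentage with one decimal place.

Top = 148 + 12 = 160
Denominator = 148 + 12 + 54 = 214
COOP4 = 160 / 214 = 0.7477

74.8%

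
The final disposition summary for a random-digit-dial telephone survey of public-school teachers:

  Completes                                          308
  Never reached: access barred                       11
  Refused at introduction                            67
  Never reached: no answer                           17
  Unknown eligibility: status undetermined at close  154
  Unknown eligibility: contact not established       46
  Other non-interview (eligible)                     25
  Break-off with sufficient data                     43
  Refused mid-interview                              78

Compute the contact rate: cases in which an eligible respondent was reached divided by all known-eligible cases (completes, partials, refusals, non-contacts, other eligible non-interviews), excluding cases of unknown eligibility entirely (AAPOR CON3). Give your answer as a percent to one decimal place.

Refusal or break-off = 67 + 78 = 145
Never reached = 17 + 11 = 28
Eligibility not determined = 46 + 154 = 200
Numerator = 308 + 43 + 145 + 25 = 521
Base = 308 + 43 + 145 + 28 + 25 = 549
CON3 = 521 / 549 = 0.9490

94.9%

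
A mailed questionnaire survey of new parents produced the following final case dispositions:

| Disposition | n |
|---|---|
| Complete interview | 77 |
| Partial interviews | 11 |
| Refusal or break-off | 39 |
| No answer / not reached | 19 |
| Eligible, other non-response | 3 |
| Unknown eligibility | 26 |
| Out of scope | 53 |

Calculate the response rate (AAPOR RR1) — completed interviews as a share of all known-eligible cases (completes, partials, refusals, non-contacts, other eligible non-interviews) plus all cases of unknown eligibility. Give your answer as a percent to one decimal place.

Num → 77
Denom → 77 + 11 + 39 + 19 + 3 + 26 = 175
RR1 = 77 / 175 = 0.4400

44.0%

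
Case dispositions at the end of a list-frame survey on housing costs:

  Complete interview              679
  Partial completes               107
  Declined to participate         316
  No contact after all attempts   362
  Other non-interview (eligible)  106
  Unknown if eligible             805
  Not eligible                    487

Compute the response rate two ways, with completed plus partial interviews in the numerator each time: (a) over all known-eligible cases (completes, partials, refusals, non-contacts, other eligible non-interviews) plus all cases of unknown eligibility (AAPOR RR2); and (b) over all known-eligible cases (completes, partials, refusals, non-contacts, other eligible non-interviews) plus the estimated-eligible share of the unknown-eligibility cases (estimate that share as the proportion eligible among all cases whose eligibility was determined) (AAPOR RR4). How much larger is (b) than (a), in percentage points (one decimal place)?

Top → 679 + 107 = 786
Base → 679 + 107 + 316 + 362 + 106 + 805 = 2375
RR2 = 786 / 2375 = 0.3309
Determined eligible → 679 + 107 + 316 + 362 + 106 = 1570
e = 1570 / (1570 + 487) = 1570 / 2057 = 0.7632
e × U → 0.7632 × 805 = 614.38
Base → 1570 + 614.38 = 2184.38
RR4 = 786 / 2184.38 = 0.3598
Difference = 35.98 − 33.09 = 2.89 percentage points

2.9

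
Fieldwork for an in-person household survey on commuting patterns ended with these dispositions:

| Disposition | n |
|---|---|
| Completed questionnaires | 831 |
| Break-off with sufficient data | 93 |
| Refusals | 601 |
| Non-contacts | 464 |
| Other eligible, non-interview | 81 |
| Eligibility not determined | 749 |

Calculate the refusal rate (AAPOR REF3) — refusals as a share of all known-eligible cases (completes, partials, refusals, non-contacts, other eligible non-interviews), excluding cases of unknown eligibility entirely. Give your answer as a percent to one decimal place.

29.0%

Top → 601
Base → 831 + 93 + 601 + 464 + 81 = 2070
REF3 = 601 / 2070 = 0.2903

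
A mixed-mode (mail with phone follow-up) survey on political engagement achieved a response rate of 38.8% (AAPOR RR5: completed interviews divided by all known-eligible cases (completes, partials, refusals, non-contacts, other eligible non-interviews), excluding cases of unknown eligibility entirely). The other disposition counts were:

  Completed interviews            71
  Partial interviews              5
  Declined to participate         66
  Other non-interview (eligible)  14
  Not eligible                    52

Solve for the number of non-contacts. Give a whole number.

27

RR5 = 71 / D = 0.388
D = 71 / 0.388 = 183.0
Remaining denominator categories sum to 156
non-contacts = 183.0 − 156 ≈ 27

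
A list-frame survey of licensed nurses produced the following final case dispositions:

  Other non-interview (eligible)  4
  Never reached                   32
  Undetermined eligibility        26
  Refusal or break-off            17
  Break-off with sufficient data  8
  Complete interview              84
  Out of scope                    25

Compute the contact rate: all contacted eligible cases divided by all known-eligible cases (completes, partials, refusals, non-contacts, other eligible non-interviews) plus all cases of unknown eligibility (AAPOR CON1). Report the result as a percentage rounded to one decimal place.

Numerator → 84 + 8 + 17 + 4 = 113
Denominator → 84 + 8 + 17 + 32 + 4 + 26 = 171
CON1 = 113 / 171 = 0.6608

66.1%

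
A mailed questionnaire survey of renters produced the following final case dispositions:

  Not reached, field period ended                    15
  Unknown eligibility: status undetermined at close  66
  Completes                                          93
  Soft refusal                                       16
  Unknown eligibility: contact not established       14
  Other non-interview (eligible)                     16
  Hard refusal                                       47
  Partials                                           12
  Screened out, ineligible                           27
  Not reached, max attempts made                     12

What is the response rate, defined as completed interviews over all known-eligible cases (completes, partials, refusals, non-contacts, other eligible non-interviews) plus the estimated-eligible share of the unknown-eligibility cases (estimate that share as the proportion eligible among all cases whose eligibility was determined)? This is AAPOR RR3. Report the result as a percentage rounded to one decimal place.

33.0%

Declined to participate = 47 + 16 = 63
Non-contacts = 15 + 12 = 27
Unknown if eligible = 14 + 66 = 80
Top → 93
Determined eligible → 93 + 12 + 63 + 27 + 16 = 211
e = 211 / (211 + 27) = 211 / 238 = 0.8866
Eligible share of unknowns → 0.8866 × 80 = 70.93
Denominator → 211 + 70.93 = 281.93
RR3 = 93 / 281.93 = 0.3299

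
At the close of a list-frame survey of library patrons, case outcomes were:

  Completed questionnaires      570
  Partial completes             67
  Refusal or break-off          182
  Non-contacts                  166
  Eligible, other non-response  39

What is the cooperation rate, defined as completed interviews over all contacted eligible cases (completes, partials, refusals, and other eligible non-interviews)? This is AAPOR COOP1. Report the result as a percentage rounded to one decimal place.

66.4%

Top = 570
Denom = 570 + 67 + 182 + 39 = 858
COOP1 = 570 / 858 = 0.6643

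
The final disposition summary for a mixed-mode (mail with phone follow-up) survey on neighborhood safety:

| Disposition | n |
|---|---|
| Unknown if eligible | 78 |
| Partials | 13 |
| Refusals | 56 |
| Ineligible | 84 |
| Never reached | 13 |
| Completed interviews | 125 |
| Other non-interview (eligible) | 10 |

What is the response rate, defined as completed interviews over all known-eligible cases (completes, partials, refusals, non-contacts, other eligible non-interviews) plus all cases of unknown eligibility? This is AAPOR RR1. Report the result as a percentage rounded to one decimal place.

Top → 125
Denom → 125 + 13 + 56 + 13 + 10 + 78 = 295
RR1 = 125 / 295 = 0.4237

42.4%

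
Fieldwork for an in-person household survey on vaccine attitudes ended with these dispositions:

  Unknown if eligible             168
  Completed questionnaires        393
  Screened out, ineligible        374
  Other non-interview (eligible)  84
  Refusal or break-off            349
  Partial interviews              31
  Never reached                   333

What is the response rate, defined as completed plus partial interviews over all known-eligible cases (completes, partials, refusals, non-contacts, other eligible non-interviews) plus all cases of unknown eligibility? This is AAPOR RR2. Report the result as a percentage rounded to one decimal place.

31.2%

Num = 393 + 31 = 424
Base = 393 + 31 + 349 + 333 + 84 + 168 = 1358
RR2 = 424 / 1358 = 0.3122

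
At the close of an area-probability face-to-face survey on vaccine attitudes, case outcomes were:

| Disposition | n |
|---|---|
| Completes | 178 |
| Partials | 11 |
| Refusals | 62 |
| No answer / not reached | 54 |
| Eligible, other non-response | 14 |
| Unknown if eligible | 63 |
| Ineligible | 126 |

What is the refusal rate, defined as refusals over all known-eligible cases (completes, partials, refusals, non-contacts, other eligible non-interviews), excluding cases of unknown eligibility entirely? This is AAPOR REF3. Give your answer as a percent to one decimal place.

Num → 62
Base → 178 + 11 + 62 + 54 + 14 = 319
REF3 = 62 / 319 = 0.1944

19.4%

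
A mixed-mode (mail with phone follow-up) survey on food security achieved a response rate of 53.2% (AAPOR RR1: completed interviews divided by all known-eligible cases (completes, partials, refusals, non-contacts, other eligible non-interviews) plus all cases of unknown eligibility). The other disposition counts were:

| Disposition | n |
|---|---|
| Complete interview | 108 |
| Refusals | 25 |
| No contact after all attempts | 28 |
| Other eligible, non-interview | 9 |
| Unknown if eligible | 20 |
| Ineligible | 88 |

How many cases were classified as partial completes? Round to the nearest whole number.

13

RR1 = 108 / D = 0.532
D = 108 / 0.532 = 203.0
Other denominator terms total 190
partial completes = 203.0 − 190 ≈ 13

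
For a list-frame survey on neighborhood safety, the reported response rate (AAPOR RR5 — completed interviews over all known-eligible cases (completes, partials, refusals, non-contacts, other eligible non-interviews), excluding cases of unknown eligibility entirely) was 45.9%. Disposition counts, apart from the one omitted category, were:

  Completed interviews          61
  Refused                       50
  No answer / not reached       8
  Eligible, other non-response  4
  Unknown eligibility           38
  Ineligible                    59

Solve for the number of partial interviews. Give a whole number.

RR5 = 61 / D = 0.459
D = 61 / 0.459 = 132.9
Other denominator terms total 123
partial interviews = 132.9 − 123 ≈ 10

10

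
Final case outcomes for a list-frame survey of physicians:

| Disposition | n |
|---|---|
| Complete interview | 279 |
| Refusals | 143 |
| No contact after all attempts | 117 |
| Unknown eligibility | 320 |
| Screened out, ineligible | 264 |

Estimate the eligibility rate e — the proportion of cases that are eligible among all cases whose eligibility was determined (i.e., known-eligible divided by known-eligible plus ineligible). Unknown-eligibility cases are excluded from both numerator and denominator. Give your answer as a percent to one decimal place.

Determined eligible: 279 + 143 + 117 = 539
e = 539 / (539 + 264) = 539 / 803 = 0.6712

67.1%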